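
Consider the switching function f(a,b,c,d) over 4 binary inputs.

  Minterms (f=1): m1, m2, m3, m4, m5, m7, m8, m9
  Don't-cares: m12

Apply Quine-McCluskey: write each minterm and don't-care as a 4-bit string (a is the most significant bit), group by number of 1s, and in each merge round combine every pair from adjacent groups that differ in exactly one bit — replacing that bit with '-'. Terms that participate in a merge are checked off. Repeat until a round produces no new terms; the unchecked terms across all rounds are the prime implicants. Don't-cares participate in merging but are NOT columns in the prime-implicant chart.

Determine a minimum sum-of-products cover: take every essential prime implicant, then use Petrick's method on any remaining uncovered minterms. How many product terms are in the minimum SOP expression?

4

size-2^0 implicants → 0001(✓)  0010(✓)  0011(✓)  0100(✓)  0101(✓)  0111(✓)  1000(✓)  1001(✓)  1100(✓)
size-2^1 implicants → -001  -100  0-01(✓)  0-11(✓)  00-1(✓)  001-  01-1(✓)  010-  1-00  100-
size-2^2 implicants → 0--1
Unchecked terms (primes): -001, -100, 0--1, 001-, 010-, 1-00, 100-
Minterm coverage:
  m1 ⊆ -001,0--1
  m2 ⊆ 001- [E]
  m3 ⊆ 0--1,001-
  m4 ⊆ -100,010-
  m5 ⊆ 0--1,010-
  m7 ⊆ 0--1 [E]
  m8 ⊆ 1-00,100-
  m9 ⊆ -001,100-
E = {0--1, 001-}
Petrick residual → -100, 100-
Cover = bc'd' + a'd + a'b'c + ab'c'  |cover|=4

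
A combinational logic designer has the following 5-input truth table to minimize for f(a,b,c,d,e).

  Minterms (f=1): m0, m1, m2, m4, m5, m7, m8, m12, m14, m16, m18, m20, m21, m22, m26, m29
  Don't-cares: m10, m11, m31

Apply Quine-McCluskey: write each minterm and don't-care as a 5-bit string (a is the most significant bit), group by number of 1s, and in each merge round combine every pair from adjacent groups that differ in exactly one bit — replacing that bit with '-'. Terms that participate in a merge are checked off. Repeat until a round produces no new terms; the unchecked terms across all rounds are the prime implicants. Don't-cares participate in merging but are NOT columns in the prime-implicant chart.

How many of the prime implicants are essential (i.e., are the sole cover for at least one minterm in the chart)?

Round 0: 00000✓ 00001✓ 00010✓ 00100✓ 00101✓ 00111✓ 01000✓ 01010✓ 01011✓ 01100✓ 01110✓ 10000✓ 10010✓ 10100✓ 10101✓ 10110✓ 11010✓ 11101✓ 11111✓
Round 1: -0000✓ -0010✓ -0100✓ -0101✓ -1010✓ 0-000✓ 0-010✓ 0-100✓ 00-00✓ 00-01✓ 000-0✓ 0000-✓ 001-1 0010-✓ 01-00✓ 01-10✓ 010-0✓ 0101- 011-0✓ 1-010✓ 1-101 10-00✓ 10-10✓ 100-0✓ 101-0✓ 1010-✓ 111-1
Round 2: --010 -0-00 -00-0 -010- 0--00 0-0-0 00-0- 01--0 10--0
PIs = {--010, -0-00, -00-0, -010-, 0--00, 0-0-0, 00-0-, 001-1, 01--0, 0101-, 1-101, 10--0, 111-1}
Coverage chart:
  m0: -0-00,-00-0,0--00,0-0-0,00-0-
  m1: 00-0- ←essential
  m2: --010,-00-0,0-0-0
  m4: -0-00,-010-,0--00,00-0-
  m5: -010-,00-0-,001-1
  m7: 001-1 ←essential
  m8: 0--00,0-0-0,01--0
  m12: 0--00,01--0
  m14: 01--0 ←essential
  m16: -0-00,-00-0,10--0
  m18: --010,-00-0,10--0
  m20: -0-00,-010-,10--0
  m21: -010-,1-101
  m22: 10--0 ←essential
  m26: --010 ←essential
  m29: 1-101,111-1
Essential: --010, 00-0-, 001-1, 01--0, 10--0

5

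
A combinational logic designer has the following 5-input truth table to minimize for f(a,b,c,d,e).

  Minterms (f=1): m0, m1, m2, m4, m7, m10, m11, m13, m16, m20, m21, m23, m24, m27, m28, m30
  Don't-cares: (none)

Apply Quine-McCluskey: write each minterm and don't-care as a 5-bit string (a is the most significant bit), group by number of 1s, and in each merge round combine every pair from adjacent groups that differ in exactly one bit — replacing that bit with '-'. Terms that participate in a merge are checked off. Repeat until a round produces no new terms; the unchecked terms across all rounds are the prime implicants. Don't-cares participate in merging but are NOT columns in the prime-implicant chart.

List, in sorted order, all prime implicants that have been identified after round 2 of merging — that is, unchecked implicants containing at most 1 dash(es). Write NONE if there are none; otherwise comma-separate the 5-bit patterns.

-0111, -1011, 0-010, 000-0, 0000-, 0101-, 01101, 101-1, 1010-, 111-0

Round 0: 00000✓ 00001✓ 00010✓ 00100✓ 00111✓ 01010✓ 01011✓ 01101 10000✓ 10100✓ 10101✓ 10111✓ 11000✓ 11011✓ 11100✓ 11110✓
Round 1: -0000✓ -0100✓ -0111 -1011 0-010 00-00✓ 000-0 0000- 0101- 1-000✓ 1-100✓ 10-00✓ 101-1 1010- 11-00✓ 111-0
Round 2: -0-00 1--00
PIs = {-0-00, -0111, -1011, 0-010, 000-0, 0000-, 0101-, 01101, 1--00, 101-1, 1010-, 111-0}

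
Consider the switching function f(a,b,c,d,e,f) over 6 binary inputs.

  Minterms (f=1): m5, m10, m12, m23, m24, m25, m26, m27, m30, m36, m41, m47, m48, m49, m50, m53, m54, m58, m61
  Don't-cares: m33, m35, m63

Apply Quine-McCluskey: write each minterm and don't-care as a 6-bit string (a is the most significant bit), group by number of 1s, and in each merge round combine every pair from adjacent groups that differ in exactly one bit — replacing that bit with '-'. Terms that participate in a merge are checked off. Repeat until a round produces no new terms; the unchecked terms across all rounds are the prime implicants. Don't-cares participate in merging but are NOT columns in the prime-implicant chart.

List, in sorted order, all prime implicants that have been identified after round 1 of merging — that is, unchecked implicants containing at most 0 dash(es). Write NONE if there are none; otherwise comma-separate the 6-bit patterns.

[col 0] 000101, 001010*, 001100, 010111, 011000*, 011001*, 011010*, 011011*, 011110*, 100001*, 100011*, 100100, 101001*, 101111*, 110000*, 110001*, 110010*, 110101*, 110110*, 111010*, 111101*, 111111*
[col 1] -11010, 0-1010, 011-10, 0110-0*, 0110-1*, 01100-*, 01101-*, 1-0001, 1-1111, 10-001, 1000-1, 11-010, 11-101, 110-01, 110-10, 1100-0, 11000-, 1111-1
[col 2] 0110--
Prime implicants: -11010, 0-1010, 000101, 001100, 010111, 011-10, 0110--, 1-0001, 1-1111, 10-001, 1000-1, 100100, 11-010, 11-101, 110-01, 110-10, 1100-0, 11000-, 1111-1

000101, 001100, 010111, 100100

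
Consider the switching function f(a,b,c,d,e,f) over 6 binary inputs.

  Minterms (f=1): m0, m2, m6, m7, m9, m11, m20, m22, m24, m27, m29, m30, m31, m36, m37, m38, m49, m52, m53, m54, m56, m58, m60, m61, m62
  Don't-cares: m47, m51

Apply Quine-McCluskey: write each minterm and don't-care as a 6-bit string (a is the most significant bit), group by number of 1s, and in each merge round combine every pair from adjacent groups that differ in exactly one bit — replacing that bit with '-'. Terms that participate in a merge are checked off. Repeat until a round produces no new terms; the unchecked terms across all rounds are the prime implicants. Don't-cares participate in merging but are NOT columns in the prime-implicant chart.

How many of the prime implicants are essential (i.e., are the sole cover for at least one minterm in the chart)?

Round 0: 000000✓ 000010✓ 000110✓ 000111✓ 001001✓ 001011✓ 010100✓ 010110✓ 011000✓ 011011✓ 011101✓ 011110✓ 011111✓ 100100✓ 100101✓ 100110✓ 101111 110001✓ 110011✓ 110100✓ 110101✓ 110110✓ 111000✓ 111010✓ 111100✓ 111101✓ 111110✓
Round 1: -00110✓ -10100✓ -10110✓ -11000 -11101 -11110✓ 0-0110✓ 0-1011 000-10 0000-0 00011- 0010-1 01-110✓ 0101-0✓ 011-11 0111-1 01111- 1-0100✓ 1-0101✓ 1-0110✓ 1001-0✓ 10010-✓ 11-100✓ 11-101✓ 11-110✓ 110-01 1100-1 1101-0✓ 11010-✓ 111-00✓ 111-10✓ 1110-0✓ 1111-0✓ 11110-✓
Round 2: --0110 -1-110 -101-0 1-01-0 1-010- 11-1-0 11-10- 111--0
PIs = {--0110, -1-110, -101-0, -11000, -11101, 0-1011, 000-10, 0000-0, 00011-, 0010-1, 011-11, 0111-1, 01111-, 1-01-0, 1-010-, 101111, 11-1-0, 11-10-, 110-01, 1100-1, 111--0}
Coverage chart:
  m0: 0000-0 ←essential
  m2: 000-10,0000-0
  m6: --0110,000-10,00011-
  m7: 00011- ←essential
  m9: 0010-1 ←essential
  m11: 0-1011,0010-1
  m20: -101-0 ←essential
  m22: --0110,-1-110,-101-0
  m24: -11000 ←essential
  m27: 0-1011,011-11
  m29: -11101,0111-1
  m30: -1-110,01111-
  m31: 011-11,0111-1,01111-
  m36: 1-01-0,1-010-
  m37: 1-010- ←essential
  m38: --0110,1-01-0
  m49: 110-01,1100-1
  m52: -101-0,1-01-0,1-010-,11-1-0,11-10-
  m53: 1-010-,11-10-,110-01
  m54: --0110,-1-110,-101-0,1-01-0,11-1-0
  m56: -11000,111--0
  m58: 111--0 ←essential
  m60: 11-1-0,11-10-,111--0
  m61: -11101,11-10-
  m62: -1-110,11-1-0,111--0
Essential: -101-0, -11000, 0000-0, 00011-, 0010-1, 1-010-, 111--0

7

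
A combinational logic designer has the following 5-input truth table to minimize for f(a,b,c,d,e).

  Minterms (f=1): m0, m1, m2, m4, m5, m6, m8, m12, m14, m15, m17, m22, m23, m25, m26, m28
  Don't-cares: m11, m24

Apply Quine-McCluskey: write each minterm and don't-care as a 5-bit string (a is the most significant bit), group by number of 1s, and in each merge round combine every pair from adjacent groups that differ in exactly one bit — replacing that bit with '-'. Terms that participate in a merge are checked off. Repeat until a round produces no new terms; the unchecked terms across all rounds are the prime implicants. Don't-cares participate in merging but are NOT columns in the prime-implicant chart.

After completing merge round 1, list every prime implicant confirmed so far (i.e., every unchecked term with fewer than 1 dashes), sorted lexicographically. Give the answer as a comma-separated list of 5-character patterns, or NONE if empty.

NONE

Round 0: 00000✓ 00001✓ 00010✓ 00100✓ 00101✓ 00110✓ 01000✓ 01011✓ 01100✓ 01110✓ 01111✓ 10001✓ 10110✓ 10111✓ 11000✓ 11001✓ 11010✓ 11100✓
Round 1: -0001 -0110 -1000✓ -1100✓ 0-000✓ 0-100✓ 0-110✓ 00-00✓ 00-01✓ 00-10✓ 000-0✓ 0000-✓ 001-0✓ 0010-✓ 01-00✓ 01-11 011-0✓ 0111- 1-001 1011- 11-00✓ 110-0 1100-
Round 2: -1-00 0--00 0-1-0 00--0 00-0-
PIs = {-0001, -0110, -1-00, 0--00, 0-1-0, 00--0, 00-0-, 01-11, 0111-, 1-001, 1011-, 110-0, 1100-}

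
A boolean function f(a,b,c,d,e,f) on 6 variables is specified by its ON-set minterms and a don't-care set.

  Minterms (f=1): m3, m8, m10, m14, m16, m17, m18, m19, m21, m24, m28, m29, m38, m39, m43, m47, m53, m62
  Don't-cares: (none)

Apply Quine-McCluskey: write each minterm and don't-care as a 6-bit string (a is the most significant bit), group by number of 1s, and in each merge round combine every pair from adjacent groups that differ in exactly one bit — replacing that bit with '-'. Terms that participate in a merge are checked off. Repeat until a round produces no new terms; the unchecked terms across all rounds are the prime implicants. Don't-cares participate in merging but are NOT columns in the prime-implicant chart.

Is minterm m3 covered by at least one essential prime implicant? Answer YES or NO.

Round 0: 000011✓ 001000✓ 001010✓ 001110✓ 010000✓ 010001✓ 010010✓ 010011✓ 010101✓ 011000✓ 011100✓ 011101✓ 100110✓ 100111✓ 101011✓ 101111✓ 110101✓ 111110
Round 1: -10101 0-0011 0-1000 001-10 0010-0 01-000 01-101 010-01 0100-0✓ 0100-1✓ 01000-✓ 01001-✓ 011-00 01110- 10-111 10011- 101-11
Round 2: 0100--
PIs = {-10101, 0-0011, 0-1000, 001-10, 0010-0, 01-000, 01-101, 010-01, 0100--, 011-00, 01110-, 10-111, 10011-, 101-11, 111110}
Coverage chart:
  m3: 0-0011 ←essential
  m8: 0-1000,0010-0
  m10: 001-10,0010-0
  m14: 001-10 ←essential
  m16: 01-000,0100--
  m17: 010-01,0100--
  m18: 0100-- ←essential
  m19: 0-0011,0100--
  m21: -10101,01-101,010-01
  m24: 0-1000,01-000,011-00
  m28: 011-00,01110-
  m29: 01-101,01110-
  m38: 10011- ←essential
  m39: 10-111,10011-
  m43: 101-11 ←essential
  m47: 10-111,101-11
  m53: -10101 ←essential
  m62: 111110 ←essential
Essential: -10101, 0-0011, 001-10, 0100--, 10011-, 101-11, 111110

YES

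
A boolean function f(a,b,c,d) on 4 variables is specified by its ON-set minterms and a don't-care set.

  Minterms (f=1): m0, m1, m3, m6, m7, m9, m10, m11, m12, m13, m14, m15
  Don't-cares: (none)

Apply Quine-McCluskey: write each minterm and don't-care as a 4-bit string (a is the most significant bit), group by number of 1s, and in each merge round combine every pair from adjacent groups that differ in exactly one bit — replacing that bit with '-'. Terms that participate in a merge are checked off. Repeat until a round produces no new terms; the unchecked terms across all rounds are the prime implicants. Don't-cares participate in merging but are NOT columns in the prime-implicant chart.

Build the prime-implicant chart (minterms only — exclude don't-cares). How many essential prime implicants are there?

4

[col 0] 0000*, 0001*, 0011*, 0110*, 0111*, 1001*, 1010*, 1011*, 1100*, 1101*, 1110*, 1111*
[col 1] -001*, -011*, -110*, -111*, 0-11*, 00-1*, 000-, 011-*, 1-01*, 1-10*, 1-11*, 10-1*, 101-*, 11-0*, 11-1*, 110-*, 111-*
[col 2] --11, -0-1, -11-, 1--1, 1-1-, 11--
Prime implicants: --11, -0-1, -11-, 000-, 1--1, 1-1-, 11--
PI chart (minterm → PIs covering it):
  0 | 000-  (sole → essential)
  1 | -0-1,000-
  3 | --11,-0-1
  6 | -11-  (sole → essential)
  7 | --11,-11-
  9 | -0-1,1--1
  10 | 1-1-  (sole → essential)
  11 | --11,-0-1,1--1,1-1-
  12 | 11--  (sole → essential)
  13 | 1--1,11--
  14 | -11-,1-1-,11--
  15 | --11,-11-,1--1,1-1-,11--
Essential prime implicants: -11-, 000-, 1-1-, 11--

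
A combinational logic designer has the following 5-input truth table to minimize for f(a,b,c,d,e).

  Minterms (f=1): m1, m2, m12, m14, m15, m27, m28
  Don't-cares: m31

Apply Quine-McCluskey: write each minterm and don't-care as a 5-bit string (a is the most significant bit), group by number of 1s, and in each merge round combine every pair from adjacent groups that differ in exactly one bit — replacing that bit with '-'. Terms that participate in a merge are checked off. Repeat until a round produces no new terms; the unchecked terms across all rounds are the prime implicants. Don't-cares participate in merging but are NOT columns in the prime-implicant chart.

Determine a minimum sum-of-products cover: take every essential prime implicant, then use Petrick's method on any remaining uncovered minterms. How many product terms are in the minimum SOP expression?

size-2^0 implicants → 00001  00010  01100(✓)  01110(✓)  01111(✓)  11011(✓)  11100(✓)  11111(✓)
size-2^1 implicants → -1100  -1111  011-0  0111-  11-11
Unchecked terms (primes): -1100, -1111, 00001, 00010, 011-0, 0111-, 11-11
Minterm coverage:
  m1 ⊆ 00001 [E]
  m2 ⊆ 00010 [E]
  m12 ⊆ -1100,011-0
  m14 ⊆ 011-0,0111-
  m15 ⊆ -1111,0111-
  m27 ⊆ 11-11 [E]
  m28 ⊆ -1100 [E]
E = {-1100, 00001, 00010, 11-11}
Petrick residual → 0111-
Cover = bcd'e' + a'b'c'd'e + a'b'c'de' + a'bcd + abde  |cover|=5

5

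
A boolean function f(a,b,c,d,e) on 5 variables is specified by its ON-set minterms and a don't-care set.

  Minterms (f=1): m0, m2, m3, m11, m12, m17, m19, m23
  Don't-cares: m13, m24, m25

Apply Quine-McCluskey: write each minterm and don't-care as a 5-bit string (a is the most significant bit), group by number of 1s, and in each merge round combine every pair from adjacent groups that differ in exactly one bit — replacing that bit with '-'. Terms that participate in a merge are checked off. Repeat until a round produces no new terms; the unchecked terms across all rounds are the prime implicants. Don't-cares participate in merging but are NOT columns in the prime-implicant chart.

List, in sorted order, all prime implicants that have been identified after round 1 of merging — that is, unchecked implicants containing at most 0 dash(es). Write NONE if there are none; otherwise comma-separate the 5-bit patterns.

NONE

Round 0: 00000✓ 00010✓ 00011✓ 01011✓ 01100✓ 01101✓ 10001✓ 10011✓ 10111✓ 11000✓ 11001✓
Round 1: -0011 0-011 000-0 0001- 0110- 1-001 10-11 100-1 1100-
PIs = {-0011, 0-011, 000-0, 0001-, 0110-, 1-001, 10-11, 100-1, 1100-}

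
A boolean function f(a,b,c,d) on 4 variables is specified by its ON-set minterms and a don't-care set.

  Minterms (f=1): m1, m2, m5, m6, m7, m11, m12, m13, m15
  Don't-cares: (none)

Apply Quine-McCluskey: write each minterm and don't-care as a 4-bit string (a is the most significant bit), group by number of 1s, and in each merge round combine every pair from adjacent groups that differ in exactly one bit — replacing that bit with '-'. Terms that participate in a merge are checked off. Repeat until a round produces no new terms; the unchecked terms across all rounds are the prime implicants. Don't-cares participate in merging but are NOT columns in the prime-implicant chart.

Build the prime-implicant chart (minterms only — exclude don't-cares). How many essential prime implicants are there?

[col 0] 0001*, 0010*, 0101*, 0110*, 0111*, 1011*, 1100*, 1101*, 1111*
[col 1] -101*, -111*, 0-01, 0-10, 01-1*, 011-, 1-11, 11-1*, 110-
[col 2] -1-1
Prime implicants: -1-1, 0-01, 0-10, 011-, 1-11, 110-
PI chart (minterm → PIs covering it):
  1 | 0-01  (sole → essential)
  2 | 0-10  (sole → essential)
  5 | -1-1,0-01
  6 | 0-10,011-
  7 | -1-1,011-
  11 | 1-11  (sole → essential)
  12 | 110-  (sole → essential)
  13 | -1-1,110-
  15 | -1-1,1-11
Essential prime implicants: 0-01, 0-10, 1-11, 110-

4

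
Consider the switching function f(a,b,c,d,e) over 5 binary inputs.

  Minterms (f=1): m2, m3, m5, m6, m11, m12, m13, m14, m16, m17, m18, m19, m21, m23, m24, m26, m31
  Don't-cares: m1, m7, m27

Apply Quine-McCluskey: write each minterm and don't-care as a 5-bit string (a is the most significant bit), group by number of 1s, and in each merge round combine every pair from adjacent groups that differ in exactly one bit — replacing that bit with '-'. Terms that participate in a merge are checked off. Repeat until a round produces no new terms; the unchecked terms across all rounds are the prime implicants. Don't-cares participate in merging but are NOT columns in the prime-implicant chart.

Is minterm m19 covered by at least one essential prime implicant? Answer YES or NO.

[col 0] 00001*, 00010*, 00011*, 00101*, 00110*, 00111*, 01011*, 01100*, 01101*, 01110*, 10000*, 10001*, 10010*, 10011*, 10101*, 10111*, 11000*, 11010*, 11011*, 11111*
[col 1] -0001*, -0010*, -0011*, -0101*, -0111*, -1011*, 0-011*, 0-101, 0-110, 00-01*, 00-10*, 00-11*, 000-1*, 0001-*, 001-1*, 0011-*, 011-0, 0110-, 1-000*, 1-010*, 1-011*, 1-111*, 10-01*, 10-11*, 100-0*, 100-1*, 1000-*, 1001-*, 101-1*, 11-11*, 110-0*, 1101-*
[col 2] --011, -0-01*, -0-11*, -00-1*, -001-, -01-1*, 00--1*, 00-1-, 1--11, 1-0-0, 1-01-, 10--1*, 100--
[col 3] -0--1
Prime implicants: --011, -0--1, -001-, 0-101, 0-110, 00-1-, 011-0, 0110-, 1--11, 1-0-0, 1-01-, 100--
PI chart (minterm → PIs covering it):
  2 | -001-,00-1-
  3 | --011,-0--1,-001-,00-1-
  5 | -0--1,0-101
  6 | 0-110,00-1-
  11 | --011  (sole → essential)
  12 | 011-0,0110-
  13 | 0-101,0110-
  14 | 0-110,011-0
  16 | 1-0-0,100--
  17 | -0--1,100--
  18 | -001-,1-0-0,1-01-,100--
  19 | --011,-0--1,-001-,1--11,1-01-,100--
  21 | -0--1  (sole → essential)
  23 | -0--1,1--11
  24 | 1-0-0  (sole → essential)
  26 | 1-0-0,1-01-
  31 | 1--11  (sole → essential)
Essential prime implicants: --011, -0--1, 1--11, 1-0-0

YES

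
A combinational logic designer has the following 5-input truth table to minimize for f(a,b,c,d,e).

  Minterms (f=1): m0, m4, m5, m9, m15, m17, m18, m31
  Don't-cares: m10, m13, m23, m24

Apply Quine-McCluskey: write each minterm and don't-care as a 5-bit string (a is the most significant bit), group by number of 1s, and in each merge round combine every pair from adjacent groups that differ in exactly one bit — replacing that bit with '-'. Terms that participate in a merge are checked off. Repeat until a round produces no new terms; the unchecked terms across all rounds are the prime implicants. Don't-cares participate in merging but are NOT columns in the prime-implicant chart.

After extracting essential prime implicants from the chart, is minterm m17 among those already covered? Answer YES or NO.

YES

size-2^0 implicants → 00000(✓)  00100(✓)  00101(✓)  01001(✓)  01010  01101(✓)  01111(✓)  10001  10010  10111(✓)  11000  11111(✓)
size-2^1 implicants → -1111  0-101  00-00  0010-  01-01  011-1  1-111
Unchecked terms (primes): -1111, 0-101, 00-00, 0010-, 01-01, 01010, 011-1, 1-111, 10001, 10010, 11000
Minterm coverage:
  m0 ⊆ 00-00 [E]
  m4 ⊆ 00-00,0010-
  m5 ⊆ 0-101,0010-
  m9 ⊆ 01-01 [E]
  m15 ⊆ -1111,011-1
  m17 ⊆ 10001 [E]
  m18 ⊆ 10010 [E]
  m31 ⊆ -1111,1-111
E = {00-00, 01-01, 10001, 10010}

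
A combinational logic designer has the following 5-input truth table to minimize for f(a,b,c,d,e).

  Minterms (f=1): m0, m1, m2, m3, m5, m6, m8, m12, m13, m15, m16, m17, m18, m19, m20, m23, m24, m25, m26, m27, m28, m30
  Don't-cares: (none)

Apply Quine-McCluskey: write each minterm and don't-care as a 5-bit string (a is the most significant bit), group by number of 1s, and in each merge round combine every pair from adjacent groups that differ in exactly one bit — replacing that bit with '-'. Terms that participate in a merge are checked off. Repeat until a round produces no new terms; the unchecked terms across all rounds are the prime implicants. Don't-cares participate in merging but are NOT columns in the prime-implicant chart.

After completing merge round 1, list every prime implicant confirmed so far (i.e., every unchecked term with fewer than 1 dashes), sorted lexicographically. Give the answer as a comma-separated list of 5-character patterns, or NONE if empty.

NONE

Round 0: 00000✓ 00001✓ 00010✓ 00011✓ 00101✓ 00110✓ 01000✓ 01100✓ 01101✓ 01111✓ 10000✓ 10001✓ 10010✓ 10011✓ 10100✓ 10111✓ 11000✓ 11001✓ 11010✓ 11011✓ 11100✓ 11110✓
Round 1: -0000✓ -0001✓ -0010✓ -0011✓ -1000✓ -1100✓ 0-000✓ 0-101 00-01 00-10 000-0✓ 000-1✓ 0000-✓ 0001-✓ 01-00✓ 011-1 0110- 1-000✓ 1-001✓ 1-010✓ 1-011✓ 1-100✓ 10-00✓ 10-11 100-0✓ 100-1✓ 1000-✓ 1001-✓ 11-00✓ 11-10✓ 110-0✓ 110-1✓ 1100-✓ 1101-✓ 111-0✓
Round 2: --000 -00-0✓ -00-1✓ -000-✓ -001-✓ -1-00 000--✓ 1--00 1-0-0✓ 1-0-1✓ 1-00-✓ 1-01-✓ 100--✓ 11--0 110--✓
Round 3: -00-- 1-0--
PIs = {--000, -00--, -1-00, 0-101, 00-01, 00-10, 011-1, 0110-, 1--00, 1-0--, 10-11, 11--0}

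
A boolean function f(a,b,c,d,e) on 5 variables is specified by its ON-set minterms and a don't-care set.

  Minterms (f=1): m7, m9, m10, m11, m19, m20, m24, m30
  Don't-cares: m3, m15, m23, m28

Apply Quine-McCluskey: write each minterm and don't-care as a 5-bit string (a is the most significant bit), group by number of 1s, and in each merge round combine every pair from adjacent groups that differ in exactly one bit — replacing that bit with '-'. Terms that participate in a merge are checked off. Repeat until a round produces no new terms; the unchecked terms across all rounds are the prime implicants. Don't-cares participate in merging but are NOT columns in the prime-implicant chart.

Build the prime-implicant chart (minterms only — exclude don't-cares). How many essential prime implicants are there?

6

size-2^0 implicants → 00011(✓)  00111(✓)  01001(✓)  01010(✓)  01011(✓)  01111(✓)  10011(✓)  10100(✓)  10111(✓)  11000(✓)  11100(✓)  11110(✓)
size-2^1 implicants → -0011(✓)  -0111(✓)  0-011(✓)  0-111(✓)  00-11(✓)  01-11(✓)  010-1  0101-  1-100  10-11(✓)  11-00  111-0
size-2^2 implicants → -0-11  0--11
Unchecked terms (primes): -0-11, 0--11, 010-1, 0101-, 1-100, 11-00, 111-0
Minterm coverage:
  m7 ⊆ -0-11,0--11
  m9 ⊆ 010-1 [E]
  m10 ⊆ 0101- [E]
  m11 ⊆ 0--11,010-1,0101-
  m19 ⊆ -0-11 [E]
  m20 ⊆ 1-100 [E]
  m24 ⊆ 11-00 [E]
  m30 ⊆ 111-0 [E]
E = {-0-11, 010-1, 0101-, 1-100, 11-00, 111-0}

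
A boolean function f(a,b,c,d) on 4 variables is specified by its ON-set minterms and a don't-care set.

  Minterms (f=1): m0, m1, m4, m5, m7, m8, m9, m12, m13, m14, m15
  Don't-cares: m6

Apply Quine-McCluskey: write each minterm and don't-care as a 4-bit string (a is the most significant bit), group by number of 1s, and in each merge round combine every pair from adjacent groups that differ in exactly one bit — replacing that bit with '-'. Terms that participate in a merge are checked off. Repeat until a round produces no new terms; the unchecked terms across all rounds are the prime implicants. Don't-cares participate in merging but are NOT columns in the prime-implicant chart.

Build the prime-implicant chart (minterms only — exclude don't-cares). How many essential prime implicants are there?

2

[col 0] 0000*, 0001*, 0100*, 0101*, 0110*, 0111*, 1000*, 1001*, 1100*, 1101*, 1110*, 1111*
[col 1] -000*, -001*, -100*, -101*, -110*, -111*, 0-00*, 0-01*, 000-*, 01-0*, 01-1*, 010-*, 011-*, 1-00*, 1-01*, 100-*, 11-0*, 11-1*, 110-*, 111-*
[col 2] --00*, --01*, -00-*, -1-0*, -1-1*, -10-*, -11-*, 0-0-*, 01--*, 1-0-*, 11--*
[col 3] --0-, -1--
Prime implicants: --0-, -1--
PI chart (minterm → PIs covering it):
  0 | --0-  (sole → essential)
  1 | --0-  (sole → essential)
  4 | --0-,-1--
  5 | --0-,-1--
  7 | -1--  (sole → essential)
  8 | --0-  (sole → essential)
  9 | --0-  (sole → essential)
  12 | --0-,-1--
  13 | --0-,-1--
  14 | -1--  (sole → essential)
  15 | -1--  (sole → essential)
Essential prime implicants: --0-, -1--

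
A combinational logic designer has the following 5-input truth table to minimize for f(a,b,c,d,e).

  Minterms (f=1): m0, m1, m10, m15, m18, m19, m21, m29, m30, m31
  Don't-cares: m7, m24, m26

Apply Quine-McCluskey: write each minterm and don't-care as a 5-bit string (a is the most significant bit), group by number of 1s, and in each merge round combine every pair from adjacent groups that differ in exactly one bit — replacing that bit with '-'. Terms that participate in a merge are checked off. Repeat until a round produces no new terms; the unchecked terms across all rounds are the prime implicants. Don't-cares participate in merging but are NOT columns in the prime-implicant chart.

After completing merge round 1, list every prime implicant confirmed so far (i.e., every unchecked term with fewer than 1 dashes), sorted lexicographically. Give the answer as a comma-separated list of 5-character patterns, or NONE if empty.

size-2^0 implicants → 00000(✓)  00001(✓)  00111(✓)  01010(✓)  01111(✓)  10010(✓)  10011(✓)  10101(✓)  11000(✓)  11010(✓)  11101(✓)  11110(✓)  11111(✓)
size-2^1 implicants → -1010  -1111  0-111  0000-  1-010  1-101  1001-  11-10  110-0  111-1  1111-
Unchecked terms (primes): -1010, -1111, 0-111, 0000-, 1-010, 1-101, 1001-, 11-10, 110-0, 111-1, 1111-

NONE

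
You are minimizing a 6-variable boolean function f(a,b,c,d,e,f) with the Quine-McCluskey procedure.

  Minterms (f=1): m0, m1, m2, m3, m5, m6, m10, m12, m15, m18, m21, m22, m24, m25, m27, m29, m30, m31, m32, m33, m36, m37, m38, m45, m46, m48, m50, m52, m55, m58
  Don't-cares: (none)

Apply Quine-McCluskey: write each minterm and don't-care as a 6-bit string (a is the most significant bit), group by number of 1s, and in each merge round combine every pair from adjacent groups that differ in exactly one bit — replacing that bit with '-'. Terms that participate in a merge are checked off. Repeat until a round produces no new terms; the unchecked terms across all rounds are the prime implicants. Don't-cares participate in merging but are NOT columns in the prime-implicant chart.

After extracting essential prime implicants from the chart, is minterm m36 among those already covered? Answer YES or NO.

YES

size-2^0 implicants → 000000(✓)  000001(✓)  000010(✓)  000011(✓)  000101(✓)  000110(✓)  001010(✓)  001100  001111(✓)  010010(✓)  010101(✓)  010110(✓)  011000(✓)  011001(✓)  011011(✓)  011101(✓)  011110(✓)  011111(✓)  100000(✓)  100001(✓)  100100(✓)  100101(✓)  100110(✓)  101101(✓)  101110(✓)  110000(✓)  110010(✓)  110100(✓)  110111  111010(✓)
size-2^1 implicants → -00000(✓)  -00001(✓)  -00101(✓)  -00110  -10010  0-0010(✓)  0-0101  0-0110(✓)  0-1111  00-010  000-01(✓)  000-10(✓)  0000-0(✓)  0000-1(✓)  00000-(✓)  00001-(✓)  01-101  01-110  010-10(✓)  011-01(✓)  011-11(✓)  0110-1(✓)  01100-  0111-1(✓)  01111-  1-0000(✓)  1-0100(✓)  10-101  10-110  100-00(✓)  100-01(✓)  10000-(✓)  1001-0  10010-(✓)  11-010  110-00(✓)  1100-0
size-2^2 implicants → -00-01  -0000-  0-0-10  0000--  011--1  1-0-00  100-0-
Unchecked terms (primes): -00-01, -0000-, -00110, -10010, 0-0-10, 0-0101, 0-1111, 00-010, 0000--, 001100, 01-101, 01-110, 011--1, 01100-, 01111-, 1-0-00, 10-101, 10-110, 100-0-, 1001-0, 11-010, 1100-0, 110111
Minterm coverage:
  m0 ⊆ -0000-,0000--
  m1 ⊆ -00-01,-0000-,0000--
  m2 ⊆ 0-0-10,00-010,0000--
  m3 ⊆ 0000-- [E]
  m5 ⊆ -00-01,0-0101
  m6 ⊆ -00110,0-0-10
  m10 ⊆ 00-010 [E]
  m12 ⊆ 001100 [E]
  m15 ⊆ 0-1111 [E]
  m18 ⊆ -10010,0-0-10
  m21 ⊆ 0-0101,01-101
  m22 ⊆ 0-0-10,01-110
  m24 ⊆ 01100- [E]
  m25 ⊆ 011--1,01100-
  m27 ⊆ 011--1 [E]
  m29 ⊆ 01-101,011--1
  m30 ⊆ 01-110,01111-
  m31 ⊆ 0-1111,011--1,01111-
  m32 ⊆ -0000-,1-0-00,100-0-
  m33 ⊆ -00-01,-0000-,100-0-
  m36 ⊆ 1-0-00,100-0-,1001-0
  m37 ⊆ -00-01,10-101,100-0-
  m38 ⊆ -00110,10-110,1001-0
  m45 ⊆ 10-101 [E]
  m46 ⊆ 10-110 [E]
  m48 ⊆ 1-0-00,1100-0
  m50 ⊆ -10010,11-010,1100-0
  m52 ⊆ 1-0-00 [E]
  m55 ⊆ 110111 [E]
  m58 ⊆ 11-010 [E]
E = {0-1111, 00-010, 0000--, 001100, 011--1, 01100-, 1-0-00, 10-101, 10-110, 11-010, 110111}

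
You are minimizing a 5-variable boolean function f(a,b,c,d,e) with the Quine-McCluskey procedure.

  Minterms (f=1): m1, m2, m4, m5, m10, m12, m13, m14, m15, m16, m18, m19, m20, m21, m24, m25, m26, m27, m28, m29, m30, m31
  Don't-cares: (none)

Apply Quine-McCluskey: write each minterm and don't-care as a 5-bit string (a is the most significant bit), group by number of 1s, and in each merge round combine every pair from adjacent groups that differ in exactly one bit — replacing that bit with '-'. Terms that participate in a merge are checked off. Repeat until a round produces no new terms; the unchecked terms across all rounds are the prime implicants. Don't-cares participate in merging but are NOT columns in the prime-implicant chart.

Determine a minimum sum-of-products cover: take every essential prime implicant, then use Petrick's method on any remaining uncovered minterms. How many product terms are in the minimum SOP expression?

Round 0: 00001✓ 00010✓ 00100✓ 00101✓ 01010✓ 01100✓ 01101✓ 01110✓ 01111✓ 10000✓ 10010✓ 10011✓ 10100✓ 10101✓ 11000✓ 11001✓ 11010✓ 11011✓ 11100✓ 11101✓ 11110✓ 11111✓
Round 1: -0010✓ -0100✓ -0101✓ -1010✓ -1100✓ -1101✓ -1110✓ -1111✓ 0-010✓ 0-100✓ 0-101✓ 00-01 0010-✓ 01-10✓ 011-0✓ 011-1✓ 0110-✓ 0111-✓ 1-000✓ 1-010✓ 1-011✓ 1-100✓ 1-101✓ 10-00✓ 100-0✓ 1001-✓ 1010-✓ 11-00✓ 11-01✓ 11-10✓ 11-11✓ 110-0✓ 110-1✓ 1100-✓ 1101-✓ 111-0✓ 111-1✓ 1110-✓ 1111-✓
Round 2: --010 --100✓ --101✓ -010-✓ -1-10 -11-0✓ -11-1✓ -110-✓ -111-✓ 0-10-✓ 011--✓ 1--00 1-0-0 1-01- 1-10-✓ 11--0✓ 11--1✓ 11-0-✓ 11-1-✓ 110--✓ 111--✓
Round 3: --10- -11-- 11---
PIs = {--010, --10-, -1-10, -11--, 00-01, 1--00, 1-0-0, 1-01-, 11---}
Coverage chart:
  m1: 00-01 ←essential
  m2: --010 ←essential
  m4: --10- ←essential
  m5: --10-,00-01
  m10: --010,-1-10
  m12: --10-,-11--
  m13: --10-,-11--
  m14: -1-10,-11--
  m15: -11-- ←essential
  m16: 1--00,1-0-0
  m18: --010,1-0-0,1-01-
  m19: 1-01- ←essential
  m20: --10-,1--00
  m21: --10- ←essential
  m24: 1--00,1-0-0,11---
  m25: 11--- ←essential
  m26: --010,-1-10,1-0-0,1-01-,11---
  m27: 1-01-,11---
  m28: --10-,-11--,1--00,11---
  m29: --10-,-11--,11---
  m30: -1-10,-11--,11---
  m31: -11--,11---
Essential: --010, --10-, -11--, 00-01, 1-01-, 11---
Petrick residual → 1--00
Min cover (7 terms): c'de' + cd' + bc + a'b'd'e + ad'e' + ac'd + ab

7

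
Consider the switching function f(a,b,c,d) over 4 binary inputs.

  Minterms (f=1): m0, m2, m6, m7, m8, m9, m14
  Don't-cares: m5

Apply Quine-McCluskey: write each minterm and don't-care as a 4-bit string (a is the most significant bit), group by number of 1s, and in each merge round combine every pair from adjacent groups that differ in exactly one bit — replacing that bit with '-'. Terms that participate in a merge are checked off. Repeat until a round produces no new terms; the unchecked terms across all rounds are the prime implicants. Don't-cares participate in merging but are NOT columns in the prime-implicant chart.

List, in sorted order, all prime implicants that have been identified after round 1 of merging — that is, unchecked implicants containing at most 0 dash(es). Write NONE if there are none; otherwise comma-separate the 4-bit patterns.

Round 0: 0000✓ 0010✓ 0101✓ 0110✓ 0111✓ 1000✓ 1001✓ 1110✓
Round 1: -000 -110 0-10 00-0 01-1 011- 100-
PIs = {-000, -110, 0-10, 00-0, 01-1, 011-, 100-}

NONE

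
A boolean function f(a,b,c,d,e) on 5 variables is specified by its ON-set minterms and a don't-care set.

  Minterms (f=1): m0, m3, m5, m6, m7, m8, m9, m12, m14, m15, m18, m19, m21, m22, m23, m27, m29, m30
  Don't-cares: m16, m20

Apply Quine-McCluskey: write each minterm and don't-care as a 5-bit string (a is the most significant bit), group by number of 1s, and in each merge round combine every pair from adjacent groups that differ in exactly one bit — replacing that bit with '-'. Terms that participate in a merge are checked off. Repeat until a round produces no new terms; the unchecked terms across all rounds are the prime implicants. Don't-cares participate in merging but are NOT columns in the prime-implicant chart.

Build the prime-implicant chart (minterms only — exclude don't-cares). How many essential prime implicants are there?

[col 0] 00000*, 00011*, 00101*, 00110*, 00111*, 01000*, 01001*, 01100*, 01110*, 01111*, 10000*, 10010*, 10011*, 10100*, 10101*, 10110*, 10111*, 11011*, 11101*, 11110*
[col 1] -0000, -0011*, -0101*, -0110*, -0111*, -1110*, 0-000, 0-110*, 0-111*, 00-11*, 001-1*, 0011-*, 01-00, 0100-, 011-0, 0111-*, 1-011, 1-101, 1-110*, 10-00*, 10-10*, 10-11*, 100-0*, 1001-*, 101-0*, 101-1*, 1010-*, 1011-*
[col 2] --110, -0-11, -01-1, -011-, 0-11-, 10--0, 10-1-, 101--
Prime implicants: --110, -0-11, -0000, -01-1, -011-, 0-000, 0-11-, 01-00, 0100-, 011-0, 1-011, 1-101, 10--0, 10-1-, 101--
PI chart (minterm → PIs covering it):
  0 | -0000,0-000
  3 | -0-11  (sole → essential)
  5 | -01-1  (sole → essential)
  6 | --110,-011-,0-11-
  7 | -0-11,-01-1,-011-,0-11-
  8 | 0-000,01-00,0100-
  9 | 0100-  (sole → essential)
  12 | 01-00,011-0
  14 | --110,0-11-,011-0
  15 | 0-11-  (sole → essential)
  18 | 10--0,10-1-
  19 | -0-11,1-011,10-1-
  21 | -01-1,1-101,101--
  22 | --110,-011-,10--0,10-1-,101--
  23 | -0-11,-01-1,-011-,10-1-,101--
  27 | 1-011  (sole → essential)
  29 | 1-101  (sole → essential)
  30 | --110  (sole → essential)
Essential prime implicants: --110, -0-11, -01-1, 0-11-, 0100-, 1-011, 1-101

7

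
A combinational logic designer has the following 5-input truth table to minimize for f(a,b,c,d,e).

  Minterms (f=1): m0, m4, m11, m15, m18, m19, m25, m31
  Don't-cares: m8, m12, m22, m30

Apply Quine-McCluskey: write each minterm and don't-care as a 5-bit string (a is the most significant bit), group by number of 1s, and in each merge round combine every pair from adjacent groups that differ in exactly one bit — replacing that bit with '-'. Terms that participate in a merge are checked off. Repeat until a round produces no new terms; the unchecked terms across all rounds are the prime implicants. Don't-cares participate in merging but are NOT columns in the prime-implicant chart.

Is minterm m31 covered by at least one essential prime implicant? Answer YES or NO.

NO

size-2^0 implicants → 00000(✓)  00100(✓)  01000(✓)  01011(✓)  01100(✓)  01111(✓)  10010(✓)  10011(✓)  10110(✓)  11001  11110(✓)  11111(✓)
size-2^1 implicants → -1111  0-000(✓)  0-100(✓)  00-00(✓)  01-00(✓)  01-11  1-110  10-10  1001-  1111-
size-2^2 implicants → 0--00
Unchecked terms (primes): -1111, 0--00, 01-11, 1-110, 10-10, 1001-, 11001, 1111-
Minterm coverage:
  m0 ⊆ 0--00 [E]
  m4 ⊆ 0--00 [E]
  m11 ⊆ 01-11 [E]
  m15 ⊆ -1111,01-11
  m18 ⊆ 10-10,1001-
  m19 ⊆ 1001- [E]
  m25 ⊆ 11001 [E]
  m31 ⊆ -1111,1111-
E = {0--00, 01-11, 1001-, 11001}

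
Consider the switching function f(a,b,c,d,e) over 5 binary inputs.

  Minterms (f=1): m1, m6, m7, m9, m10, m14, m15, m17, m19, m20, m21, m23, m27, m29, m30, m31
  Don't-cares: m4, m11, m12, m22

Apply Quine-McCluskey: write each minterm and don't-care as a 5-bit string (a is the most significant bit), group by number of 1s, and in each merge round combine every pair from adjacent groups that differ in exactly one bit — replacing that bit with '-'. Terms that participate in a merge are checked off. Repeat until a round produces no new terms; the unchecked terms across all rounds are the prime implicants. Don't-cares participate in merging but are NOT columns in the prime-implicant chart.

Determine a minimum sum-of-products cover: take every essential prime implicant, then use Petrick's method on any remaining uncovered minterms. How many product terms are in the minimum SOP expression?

7

[col 0] 00001*, 00100*, 00110*, 00111*, 01001*, 01010*, 01011*, 01100*, 01110*, 01111*, 10001*, 10011*, 10100*, 10101*, 10110*, 10111*, 11011*, 11101*, 11110*, 11111*
[col 1] -0001, -0100*, -0110*, -0111*, -1011*, -1110*, -1111*, 0-001, 0-100*, 0-110*, 0-111*, 001-0*, 0011-*, 01-10*, 01-11*, 010-1, 0101-*, 011-0*, 0111-*, 1-011*, 1-101*, 1-110*, 1-111*, 10-01*, 10-11*, 100-1*, 101-0*, 101-1*, 1010-*, 1011-*, 11-11*, 111-1*, 1111-*
[col 2] --110*, --111*, -01-0, -011-*, -1-11, -111-*, 0-1-0, 0-11-*, 01-1-, 1--11, 1-1-1, 1-11-*, 10--1, 101--
[col 3] --11-
Prime implicants: --11-, -0001, -01-0, -1-11, 0-001, 0-1-0, 01-1-, 010-1, 1--11, 1-1-1, 10--1, 101--
PI chart (minterm → PIs covering it):
  1 | -0001,0-001
  6 | --11-,-01-0,0-1-0
  7 | --11-  (sole → essential)
  9 | 0-001,010-1
  10 | 01-1-  (sole → essential)
  14 | --11-,0-1-0,01-1-
  15 | --11-,-1-11,01-1-
  17 | -0001,10--1
  19 | 1--11,10--1
  20 | -01-0,101--
  21 | 1-1-1,10--1,101--
  23 | --11-,1--11,1-1-1,10--1,101--
  27 | -1-11,1--11
  29 | 1-1-1  (sole → essential)
  30 | --11-  (sole → essential)
  31 | --11-,-1-11,1--11,1-1-1
Essential prime implicants: --11-, 01-1-, 1-1-1
Petrick residual → -0001, -01-0, 0-001, 1--11
Minimum SOP uses 7 PIs: cd + b'c'd'e + b'ce' + a'c'd'e + a'bd + ade + ace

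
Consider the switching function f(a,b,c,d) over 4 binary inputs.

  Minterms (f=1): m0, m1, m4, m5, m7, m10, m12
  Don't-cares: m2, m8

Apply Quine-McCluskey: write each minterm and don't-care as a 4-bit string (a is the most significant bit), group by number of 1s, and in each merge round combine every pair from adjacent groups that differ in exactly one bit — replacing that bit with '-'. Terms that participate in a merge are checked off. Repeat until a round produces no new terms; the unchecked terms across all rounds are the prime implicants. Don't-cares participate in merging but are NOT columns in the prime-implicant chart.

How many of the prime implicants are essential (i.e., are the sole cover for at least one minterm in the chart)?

4

[col 0] 0000*, 0001*, 0010*, 0100*, 0101*, 0111*, 1000*, 1010*, 1100*
[col 1] -000*, -010*, -100*, 0-00*, 0-01*, 00-0*, 000-*, 01-1, 010-*, 1-00*, 10-0*
[col 2] --00, -0-0, 0-0-
Prime implicants: --00, -0-0, 0-0-, 01-1
PI chart (minterm → PIs covering it):
  0 | --00,-0-0,0-0-
  1 | 0-0-  (sole → essential)
  4 | --00,0-0-
  5 | 0-0-,01-1
  7 | 01-1  (sole → essential)
  10 | -0-0  (sole → essential)
  12 | --00  (sole → essential)
Essential prime implicants: --00, -0-0, 0-0-, 01-1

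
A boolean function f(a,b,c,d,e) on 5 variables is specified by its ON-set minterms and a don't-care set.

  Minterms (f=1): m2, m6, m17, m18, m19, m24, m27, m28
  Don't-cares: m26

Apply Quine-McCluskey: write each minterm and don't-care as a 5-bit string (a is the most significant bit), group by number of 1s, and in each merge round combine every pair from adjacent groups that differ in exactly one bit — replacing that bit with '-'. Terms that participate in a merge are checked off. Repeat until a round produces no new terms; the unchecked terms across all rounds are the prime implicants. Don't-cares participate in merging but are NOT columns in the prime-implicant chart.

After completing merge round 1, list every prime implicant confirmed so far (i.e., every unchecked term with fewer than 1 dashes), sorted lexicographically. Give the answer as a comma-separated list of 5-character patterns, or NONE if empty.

Round 0: 00010✓ 00110✓ 10001✓ 10010✓ 10011✓ 11000✓ 11010✓ 11011✓ 11100✓
Round 1: -0010 00-10 1-010✓ 1-011✓ 100-1 1001-✓ 11-00 110-0 1101-✓
Round 2: 1-01-
PIs = {-0010, 00-10, 1-01-, 100-1, 11-00, 110-0}

NONE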